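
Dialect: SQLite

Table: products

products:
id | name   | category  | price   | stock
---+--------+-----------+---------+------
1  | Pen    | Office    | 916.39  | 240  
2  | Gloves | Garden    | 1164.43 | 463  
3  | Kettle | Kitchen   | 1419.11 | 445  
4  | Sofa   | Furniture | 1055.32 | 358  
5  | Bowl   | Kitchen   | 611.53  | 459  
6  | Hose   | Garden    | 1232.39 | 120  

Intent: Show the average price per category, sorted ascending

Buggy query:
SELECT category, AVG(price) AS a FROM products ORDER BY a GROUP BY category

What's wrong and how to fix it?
Bug: GROUP BY must precede ORDER BY

Fix: Move ORDER BY to the end, after GROUP BY

Corrected query:
SELECT category, AVG(price) AS a FROM products GROUP BY category ORDER BY a

Result:
category  | a      
----------+--------
Office    | 916.39 
Kitchen   | 1015.32
Furniture | 1055.32
Garden    | 1198.41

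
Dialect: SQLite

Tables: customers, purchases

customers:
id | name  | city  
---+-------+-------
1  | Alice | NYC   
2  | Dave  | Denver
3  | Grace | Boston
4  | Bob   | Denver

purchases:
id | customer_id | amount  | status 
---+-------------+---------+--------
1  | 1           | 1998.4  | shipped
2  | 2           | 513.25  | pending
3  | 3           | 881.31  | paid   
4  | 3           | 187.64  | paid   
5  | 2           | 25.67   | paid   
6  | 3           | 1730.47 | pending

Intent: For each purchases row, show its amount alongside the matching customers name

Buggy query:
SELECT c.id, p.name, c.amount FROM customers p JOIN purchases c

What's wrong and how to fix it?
Bug: JOIN with no ON clause produces a cartesian product; every purchases row pairs with every customers row

Fix: Add ON c.customer_id = p.id to the JOIN

Corrected query:
SELECT c.id, p.name, c.amount FROM customers p JOIN purchases c ON c.customer_id = p.id

Result:
id | name  | amount 
---+-------+--------
1  | Alice | 1998.4 
2  | Dave  | 513.25 
3  | Grace | 881.31 
4  | Grace | 187.64 
5  | Dave  | 25.67  
6  | Grace | 1730.47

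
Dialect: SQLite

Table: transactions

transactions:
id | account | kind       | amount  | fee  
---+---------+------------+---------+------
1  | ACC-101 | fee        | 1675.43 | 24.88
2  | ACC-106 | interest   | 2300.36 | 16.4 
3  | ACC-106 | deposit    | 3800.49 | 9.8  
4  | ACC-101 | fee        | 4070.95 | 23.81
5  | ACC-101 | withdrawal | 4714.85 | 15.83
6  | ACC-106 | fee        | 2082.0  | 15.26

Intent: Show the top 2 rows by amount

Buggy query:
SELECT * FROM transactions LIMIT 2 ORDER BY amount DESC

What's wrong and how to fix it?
Bug: ORDER BY cannot follow LIMIT; LIMIT is the final clause

Fix: Swap the clauses: ORDER BY first, then LIMIT

Corrected query:
SELECT * FROM transactions ORDER BY amount DESC LIMIT 2

Result:
id | account | kind       | amount  | fee  
---+---------+------------+---------+------
5  | ACC-101 | withdrawal | 4714.85 | 15.83
4  | ACC-101 | fee        | 4070.95 | 23.81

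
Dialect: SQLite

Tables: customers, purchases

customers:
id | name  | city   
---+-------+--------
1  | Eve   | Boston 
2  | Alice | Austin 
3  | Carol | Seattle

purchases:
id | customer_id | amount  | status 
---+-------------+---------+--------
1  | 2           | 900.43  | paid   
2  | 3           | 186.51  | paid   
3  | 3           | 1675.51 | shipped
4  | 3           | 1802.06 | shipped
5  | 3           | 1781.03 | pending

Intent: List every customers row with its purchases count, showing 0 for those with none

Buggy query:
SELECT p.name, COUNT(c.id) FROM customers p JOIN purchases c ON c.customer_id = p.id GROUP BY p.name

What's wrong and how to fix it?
Bug: INNER JOIN drops customers rows that have no matching purchases rows

Fix: Switch to LEFT JOIN to retain unmatched parent rows

Corrected query:
SELECT p.name, COUNT(c.id) FROM customers p LEFT JOIN purchases c ON c.customer_id = p.id GROUP BY p.name

Result:
name  | COUNT(c.id)
------+------------
Alice | 1          
Carol | 4          
Eve   | 0          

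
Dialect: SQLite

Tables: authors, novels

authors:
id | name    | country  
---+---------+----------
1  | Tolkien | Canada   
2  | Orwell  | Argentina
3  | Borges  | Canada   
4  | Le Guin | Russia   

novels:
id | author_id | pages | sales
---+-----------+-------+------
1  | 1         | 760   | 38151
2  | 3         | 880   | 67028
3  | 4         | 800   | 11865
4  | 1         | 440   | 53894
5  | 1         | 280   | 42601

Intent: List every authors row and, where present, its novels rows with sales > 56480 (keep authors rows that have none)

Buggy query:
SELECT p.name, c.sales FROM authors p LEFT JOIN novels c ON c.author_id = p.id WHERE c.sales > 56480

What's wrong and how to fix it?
Bug: A WHERE condition on the right-hand table after LEFT JOIN drops unmatched parents

Fix: Put 'c.sales > 56480' in the JOIN's ON clause instead of WHERE

Corrected query:
SELECT p.name, c.sales FROM authors p LEFT JOIN novels c ON c.author_id = p.id AND c.sales > 56480

Result:
name    | sales
--------+------
Tolkien | NULL 
Orwell  | NULL 
Borges  | 67028
Le Guin | NULL 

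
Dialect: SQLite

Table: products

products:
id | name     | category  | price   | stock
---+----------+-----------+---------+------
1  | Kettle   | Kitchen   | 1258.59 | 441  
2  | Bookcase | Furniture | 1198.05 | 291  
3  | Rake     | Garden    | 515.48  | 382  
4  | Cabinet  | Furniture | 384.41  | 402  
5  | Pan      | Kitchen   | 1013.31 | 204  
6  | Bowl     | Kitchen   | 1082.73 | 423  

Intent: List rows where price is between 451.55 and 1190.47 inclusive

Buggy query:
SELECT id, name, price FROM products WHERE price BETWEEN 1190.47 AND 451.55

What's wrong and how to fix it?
Bug: The bounds are reversed; BETWEEN a AND b requires a <= b to match anything

Fix: Write BETWEEN 451.55 AND 1190.47

Corrected query:
SELECT id, name, price FROM products WHERE price BETWEEN 451.55 AND 1190.47

Result:
id | name | price  
---+------+--------
3  | Rake | 515.48 
5  | Pan  | 1013.31
6  | Bowl | 1082.73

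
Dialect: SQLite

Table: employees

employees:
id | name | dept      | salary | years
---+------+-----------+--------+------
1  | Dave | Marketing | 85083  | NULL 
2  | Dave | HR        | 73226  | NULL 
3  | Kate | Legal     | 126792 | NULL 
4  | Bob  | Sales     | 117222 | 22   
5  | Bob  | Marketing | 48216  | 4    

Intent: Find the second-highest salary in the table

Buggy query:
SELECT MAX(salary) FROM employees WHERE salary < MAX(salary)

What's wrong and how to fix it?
Bug: MAX(salary) on the right of the comparison is an aggregate-in-WHERE error

Fix: Put the inner MAX in a scalar subquery

Corrected query:
SELECT MAX(salary) FROM employees WHERE salary < (SELECT MAX(salary) FROM employees)

Result:
MAX(salary)
-----------
117222     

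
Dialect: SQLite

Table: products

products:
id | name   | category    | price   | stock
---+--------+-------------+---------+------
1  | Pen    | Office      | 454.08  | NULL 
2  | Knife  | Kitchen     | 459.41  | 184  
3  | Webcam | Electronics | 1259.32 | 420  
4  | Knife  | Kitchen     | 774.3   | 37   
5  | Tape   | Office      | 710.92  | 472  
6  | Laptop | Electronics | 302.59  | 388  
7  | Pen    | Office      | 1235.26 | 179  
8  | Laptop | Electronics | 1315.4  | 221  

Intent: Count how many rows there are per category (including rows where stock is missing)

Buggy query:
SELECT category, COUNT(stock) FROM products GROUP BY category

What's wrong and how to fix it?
Bug: COUNT(column) counts non-NULL values only; rows with NULL stock aren't counted

Fix: Use COUNT(*) to count all rows regardless of NULL

Corrected query:
SELECT category, COUNT(*) FROM products GROUP BY category

Result:
category    | COUNT(*)
------------+---------
Electronics | 3       
Kitchen     | 2       
Office      | 3       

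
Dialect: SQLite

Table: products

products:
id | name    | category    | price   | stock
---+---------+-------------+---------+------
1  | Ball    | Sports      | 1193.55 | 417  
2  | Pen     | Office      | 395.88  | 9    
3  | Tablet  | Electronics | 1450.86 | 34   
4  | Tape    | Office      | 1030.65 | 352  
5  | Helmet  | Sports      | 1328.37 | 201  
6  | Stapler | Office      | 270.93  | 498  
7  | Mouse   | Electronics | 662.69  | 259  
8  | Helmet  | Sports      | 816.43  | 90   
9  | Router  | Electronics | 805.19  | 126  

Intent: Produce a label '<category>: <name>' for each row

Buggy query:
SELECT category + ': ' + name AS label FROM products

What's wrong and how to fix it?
Bug: '+' is numeric addition; on text columns SQLite converts them to 0 instead of concatenating

Fix: Use the || operator for string concatenation

Corrected query:
SELECT category || ': ' || name AS label FROM products

Result:
label              
-------------------
Sports: Ball       
Office: Pen        
Electronics: Tablet
Office: Tape       
Sports: Helmet     
Office: Stapler    
Electronics: Mouse 
Sports: Helmet     
Electronics: Router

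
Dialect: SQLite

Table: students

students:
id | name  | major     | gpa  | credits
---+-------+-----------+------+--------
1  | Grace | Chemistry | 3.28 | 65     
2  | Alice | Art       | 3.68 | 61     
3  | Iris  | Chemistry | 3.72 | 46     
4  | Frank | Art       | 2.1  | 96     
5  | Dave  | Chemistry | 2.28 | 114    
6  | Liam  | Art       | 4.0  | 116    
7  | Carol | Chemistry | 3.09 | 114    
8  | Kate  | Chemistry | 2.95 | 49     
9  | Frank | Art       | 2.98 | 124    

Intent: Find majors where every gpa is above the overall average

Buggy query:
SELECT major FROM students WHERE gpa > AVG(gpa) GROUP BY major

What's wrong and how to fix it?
Bug: AVG() is an aggregate; it can't sit directly in WHERE

Fix: Compute the overall average in a scalar subquery and compare each group's MIN against it in HAVING

Corrected query:
SELECT major FROM students GROUP BY major HAVING MIN(gpa) > (SELECT AVG(gpa) FROM students)

Result:
(no rows)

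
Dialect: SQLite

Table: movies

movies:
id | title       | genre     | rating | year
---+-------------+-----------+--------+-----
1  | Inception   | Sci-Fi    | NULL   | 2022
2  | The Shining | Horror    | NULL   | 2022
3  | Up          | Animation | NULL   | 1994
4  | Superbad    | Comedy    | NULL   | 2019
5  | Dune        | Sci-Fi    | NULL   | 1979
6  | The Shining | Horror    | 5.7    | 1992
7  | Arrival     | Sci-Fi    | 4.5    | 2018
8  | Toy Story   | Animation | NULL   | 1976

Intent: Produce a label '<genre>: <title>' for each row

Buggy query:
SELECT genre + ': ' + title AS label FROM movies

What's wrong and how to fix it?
Bug: SQLite uses || for string concatenation; + coerces text to numbers (yielding 0)

Fix: Replace + with || to concatenate text

Corrected query:
SELECT genre || ': ' || title AS label FROM movies

Result:
label               
--------------------
Sci-Fi: Inception   
Horror: The Shining 
Animation: Up       
Comedy: Superbad    
Sci-Fi: Dune        
Horror: The Shining 
Sci-Fi: Arrival     
Animation: Toy Story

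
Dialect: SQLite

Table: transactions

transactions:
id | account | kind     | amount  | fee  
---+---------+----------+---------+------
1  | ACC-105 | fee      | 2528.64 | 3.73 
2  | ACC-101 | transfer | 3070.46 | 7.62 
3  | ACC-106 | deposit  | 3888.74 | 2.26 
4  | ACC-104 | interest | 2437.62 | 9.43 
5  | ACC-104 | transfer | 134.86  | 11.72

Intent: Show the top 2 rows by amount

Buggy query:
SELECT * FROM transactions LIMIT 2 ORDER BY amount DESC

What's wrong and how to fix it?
Bug: ORDER BY cannot follow LIMIT; LIMIT is the final clause

Fix: Sort with ORDER BY, then apply LIMIT

Corrected query:
SELECT * FROM transactions ORDER BY amount DESC LIMIT 2

Result:
id | account | kind     | amount  | fee 
---+---------+----------+---------+-----
3  | ACC-106 | deposit  | 3888.74 | 2.26
2  | ACC-101 | transfer | 3070.46 | 7.62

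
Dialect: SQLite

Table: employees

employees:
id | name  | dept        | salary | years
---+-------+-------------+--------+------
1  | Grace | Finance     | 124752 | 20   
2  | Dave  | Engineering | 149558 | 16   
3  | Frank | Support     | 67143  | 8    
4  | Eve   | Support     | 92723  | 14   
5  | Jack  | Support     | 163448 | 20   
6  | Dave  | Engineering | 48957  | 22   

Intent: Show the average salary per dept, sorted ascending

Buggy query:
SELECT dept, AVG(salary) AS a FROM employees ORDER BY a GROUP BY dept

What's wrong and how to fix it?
Bug: GROUP BY must precede ORDER BY

Fix: Reorder: SELECT … FROM … GROUP BY … ORDER BY …

Corrected query:
SELECT dept, AVG(salary) AS a FROM employees GROUP BY dept ORDER BY a

Result:
dept        | a            
------------+--------------
Engineering | 99257.5      
Support     | 107771.333333
Finance     | 124752       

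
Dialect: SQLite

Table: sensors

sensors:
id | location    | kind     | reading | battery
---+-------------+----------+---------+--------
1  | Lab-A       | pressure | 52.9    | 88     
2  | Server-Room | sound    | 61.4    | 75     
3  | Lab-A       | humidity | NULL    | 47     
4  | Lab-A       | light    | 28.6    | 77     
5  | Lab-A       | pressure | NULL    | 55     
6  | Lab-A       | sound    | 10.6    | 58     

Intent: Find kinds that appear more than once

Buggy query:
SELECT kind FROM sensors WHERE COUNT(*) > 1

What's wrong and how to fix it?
Bug: COUNT(*) is an aggregate and cannot be used in WHERE

Fix: Group first, then use HAVING for the count condition

Corrected query:
SELECT kind FROM sensors GROUP BY kind HAVING COUNT(*) > 1

Result:
kind    
--------
pressure
sound   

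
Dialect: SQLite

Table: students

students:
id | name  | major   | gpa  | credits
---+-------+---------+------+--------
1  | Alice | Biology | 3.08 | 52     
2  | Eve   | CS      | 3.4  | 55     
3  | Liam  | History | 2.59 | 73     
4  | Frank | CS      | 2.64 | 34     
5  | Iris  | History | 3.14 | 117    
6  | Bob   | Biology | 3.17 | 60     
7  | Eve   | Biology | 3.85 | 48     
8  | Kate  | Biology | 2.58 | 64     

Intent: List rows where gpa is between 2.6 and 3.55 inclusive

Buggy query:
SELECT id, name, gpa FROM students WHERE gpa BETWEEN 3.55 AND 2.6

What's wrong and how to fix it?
Bug: BETWEEN expects the lower bound first; with 3.55 AND 2.6 the range is empty

Fix: Write BETWEEN 2.6 AND 3.55

Corrected query:
SELECT id, name, gpa FROM students WHERE gpa BETWEEN 2.6 AND 3.55

Result:
id | name  | gpa 
---+-------+-----
1  | Alice | 3.08
2  | Eve   | 3.4 
4  | Frank | 2.64
5  | Iris  | 3.14
6  | Bob   | 3.17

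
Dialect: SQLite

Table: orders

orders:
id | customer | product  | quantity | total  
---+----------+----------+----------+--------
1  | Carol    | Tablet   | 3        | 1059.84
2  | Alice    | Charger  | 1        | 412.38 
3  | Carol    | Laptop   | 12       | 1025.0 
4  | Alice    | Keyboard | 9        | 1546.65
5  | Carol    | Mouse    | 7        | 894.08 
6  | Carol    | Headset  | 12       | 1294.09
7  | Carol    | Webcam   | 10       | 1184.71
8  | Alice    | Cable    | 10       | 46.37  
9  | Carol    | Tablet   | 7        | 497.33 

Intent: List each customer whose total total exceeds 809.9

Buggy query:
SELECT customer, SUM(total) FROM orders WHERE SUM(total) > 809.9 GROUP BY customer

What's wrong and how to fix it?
Bug: WHERE runs before GROUP BY, so aggregates aren't available there

Fix: Use HAVING (which filters groups after aggregation) instead of WHERE

Corrected query:
SELECT customer, SUM(total) FROM orders GROUP BY customer HAVING SUM(total) > 809.9

Result:
customer | SUM(total)
---------+-----------
Alice    | 2005.4    
Carol    | 5955.05   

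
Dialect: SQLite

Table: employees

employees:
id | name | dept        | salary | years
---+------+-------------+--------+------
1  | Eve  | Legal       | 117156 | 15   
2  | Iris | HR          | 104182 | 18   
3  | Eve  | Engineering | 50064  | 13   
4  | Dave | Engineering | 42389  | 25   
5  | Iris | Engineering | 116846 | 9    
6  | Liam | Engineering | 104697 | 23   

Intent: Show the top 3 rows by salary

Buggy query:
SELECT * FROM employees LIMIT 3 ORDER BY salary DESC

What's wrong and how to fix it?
Bug: LIMIT must come after ORDER BY

Fix: Swap the clauses: ORDER BY first, then LIMIT

Corrected query:
SELECT * FROM employees ORDER BY salary DESC LIMIT 3

Result:
id | name | dept        | salary | years
---+------+-------------+--------+------
1  | Eve  | Legal       | 117156 | 15   
5  | Iris | Engineering | 116846 | 9    
6  | Liam | Engineering | 104697 | 23   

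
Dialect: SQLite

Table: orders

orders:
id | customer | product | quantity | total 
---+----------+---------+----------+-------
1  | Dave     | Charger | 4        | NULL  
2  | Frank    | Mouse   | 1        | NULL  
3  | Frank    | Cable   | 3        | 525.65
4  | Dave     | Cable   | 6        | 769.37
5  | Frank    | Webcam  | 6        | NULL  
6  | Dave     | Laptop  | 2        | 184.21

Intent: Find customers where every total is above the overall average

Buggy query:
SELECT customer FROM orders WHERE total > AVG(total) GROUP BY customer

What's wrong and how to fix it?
Bug: WHERE evaluates per row before aggregation, so AVG() is unavailable

Fix: Use a subquery for AVG and a HAVING MIN(...) filter so the condition holds for every row in the group

Corrected query:
SELECT customer FROM orders GROUP BY customer HAVING MIN(total) > (SELECT AVG(total) FROM orders)

Result:
customer
--------
Frank   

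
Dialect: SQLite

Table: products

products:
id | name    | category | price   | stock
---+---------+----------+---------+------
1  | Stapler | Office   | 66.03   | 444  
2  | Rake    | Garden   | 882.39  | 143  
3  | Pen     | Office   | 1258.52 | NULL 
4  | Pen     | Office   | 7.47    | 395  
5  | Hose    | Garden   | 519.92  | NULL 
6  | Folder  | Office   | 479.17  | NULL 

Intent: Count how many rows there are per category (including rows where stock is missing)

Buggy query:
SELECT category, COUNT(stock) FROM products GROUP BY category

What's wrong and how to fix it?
Bug: COUNT(stock) skips NULLs, so groups with missing stock are undercounted

Fix: Use COUNT(*) to count all rows regardless of NULL

Corrected query:
SELECT category, COUNT(*) FROM products GROUP BY category

Result:
category | COUNT(*)
---------+---------
Garden   | 2       
Office   | 4       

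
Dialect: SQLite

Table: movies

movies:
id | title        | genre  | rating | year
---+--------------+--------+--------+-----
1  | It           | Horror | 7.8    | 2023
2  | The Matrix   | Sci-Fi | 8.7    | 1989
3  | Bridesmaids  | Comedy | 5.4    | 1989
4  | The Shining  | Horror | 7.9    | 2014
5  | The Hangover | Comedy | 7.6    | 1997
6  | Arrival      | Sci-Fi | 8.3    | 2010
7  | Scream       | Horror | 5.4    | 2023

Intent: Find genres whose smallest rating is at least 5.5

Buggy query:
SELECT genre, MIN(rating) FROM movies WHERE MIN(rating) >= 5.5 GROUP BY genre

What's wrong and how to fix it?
Bug: Aggregates like MIN are computed per group after WHERE runs

Fix: Use HAVING for the per-group MIN condition

Corrected query:
SELECT genre, MIN(rating) FROM movies GROUP BY genre HAVING MIN(rating) >= 5.5

Result:
genre  | MIN(rating)
-------+------------
Sci-Fi | 8.3        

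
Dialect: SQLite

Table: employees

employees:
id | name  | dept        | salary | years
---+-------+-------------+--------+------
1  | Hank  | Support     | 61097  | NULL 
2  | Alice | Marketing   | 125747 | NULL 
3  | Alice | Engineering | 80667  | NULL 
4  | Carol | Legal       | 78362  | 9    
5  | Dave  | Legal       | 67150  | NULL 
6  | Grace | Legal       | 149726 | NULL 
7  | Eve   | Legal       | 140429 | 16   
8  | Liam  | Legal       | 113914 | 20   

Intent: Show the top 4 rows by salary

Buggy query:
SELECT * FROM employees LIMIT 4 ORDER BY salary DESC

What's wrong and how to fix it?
Bug: LIMIT must come after ORDER BY

Fix: Swap the clauses: ORDER BY first, then LIMIT

Corrected query:
SELECT * FROM employees ORDER BY salary DESC LIMIT 4

Result:
id | name  | dept      | salary | years
---+-------+-----------+--------+------
6  | Grace | Legal     | 149726 | NULL 
7  | Eve   | Legal     | 140429 | 16   
2  | Alice | Marketing | 125747 | NULL 
8  | Liam  | Legal     | 113914 | 20   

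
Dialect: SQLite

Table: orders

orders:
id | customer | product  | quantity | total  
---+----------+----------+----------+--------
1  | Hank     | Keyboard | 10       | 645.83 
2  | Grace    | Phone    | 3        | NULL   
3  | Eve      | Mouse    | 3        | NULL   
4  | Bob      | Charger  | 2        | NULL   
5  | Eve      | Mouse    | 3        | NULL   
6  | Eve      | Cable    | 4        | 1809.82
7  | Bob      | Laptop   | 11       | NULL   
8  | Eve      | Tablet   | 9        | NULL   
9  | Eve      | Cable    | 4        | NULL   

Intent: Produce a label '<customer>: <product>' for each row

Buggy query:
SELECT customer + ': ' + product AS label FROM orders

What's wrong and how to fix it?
Bug: '+' is numeric addition; on text columns SQLite converts them to 0 instead of concatenating

Fix: Replace + with || to concatenate text

Corrected query:
SELECT customer || ': ' || product AS label FROM orders

Result:
label         
--------------
Hank: Keyboard
Grace: Phone  
Eve: Mouse    
Bob: Charger  
Eve: Mouse    
Eve: Cable    
Bob: Laptop   
Eve: Tablet   
Eve: Cable    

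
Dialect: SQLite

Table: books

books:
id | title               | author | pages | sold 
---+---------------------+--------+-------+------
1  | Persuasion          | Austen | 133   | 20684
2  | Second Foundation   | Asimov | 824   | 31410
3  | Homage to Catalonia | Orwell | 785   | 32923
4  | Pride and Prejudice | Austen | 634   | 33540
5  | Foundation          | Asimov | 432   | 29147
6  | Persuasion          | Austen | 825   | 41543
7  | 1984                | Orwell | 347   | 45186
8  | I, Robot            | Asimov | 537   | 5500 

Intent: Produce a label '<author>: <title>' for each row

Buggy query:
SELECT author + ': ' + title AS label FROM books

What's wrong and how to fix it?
Bug: '+' is numeric addition; on text columns SQLite converts them to 0 instead of concatenating

Fix: Replace + with || to concatenate text

Corrected query:
SELECT author || ': ' || title AS label FROM books

Result:
label                      
---------------------------
Austen: Persuasion         
Asimov: Second Foundation  
Orwell: Homage to Catalonia
Austen: Pride and Prejudice
Asimov: Foundation         
Austen: Persuasion         
Orwell: 1984               
Asimov: I, Robot           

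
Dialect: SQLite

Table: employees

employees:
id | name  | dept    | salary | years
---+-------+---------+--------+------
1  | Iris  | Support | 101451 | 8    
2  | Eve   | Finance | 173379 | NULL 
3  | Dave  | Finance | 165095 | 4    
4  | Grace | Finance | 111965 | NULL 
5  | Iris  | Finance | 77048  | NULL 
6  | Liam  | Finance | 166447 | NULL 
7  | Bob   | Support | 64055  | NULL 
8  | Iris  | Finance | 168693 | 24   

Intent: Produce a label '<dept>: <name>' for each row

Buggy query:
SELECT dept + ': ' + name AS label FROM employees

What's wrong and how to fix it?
Bug: '+' is numeric addition; on text columns SQLite converts them to 0 instead of concatenating

Fix: Replace + with || to concatenate text

Corrected query:
SELECT dept || ': ' || name AS label FROM employees

Result:
label         
--------------
Support: Iris 
Finance: Eve  
Finance: Dave 
Finance: Grace
Finance: Iris 
Finance: Liam 
Support: Bob  
Finance: Iris 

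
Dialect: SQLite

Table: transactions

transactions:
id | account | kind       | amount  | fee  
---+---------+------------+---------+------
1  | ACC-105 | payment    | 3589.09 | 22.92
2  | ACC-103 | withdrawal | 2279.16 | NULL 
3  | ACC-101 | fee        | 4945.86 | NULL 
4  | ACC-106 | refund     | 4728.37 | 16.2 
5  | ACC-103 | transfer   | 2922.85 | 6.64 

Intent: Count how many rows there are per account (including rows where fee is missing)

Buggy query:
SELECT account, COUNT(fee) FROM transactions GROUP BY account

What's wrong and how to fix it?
Bug: COUNT(column) counts non-NULL values only; rows with NULL fee aren't counted

Fix: Replace COUNT(fee) with COUNT(*)

Corrected query:
SELECT account, COUNT(*) FROM transactions GROUP BY account

Result:
account | COUNT(*)
--------+---------
ACC-101 | 1       
ACC-103 | 2       
ACC-105 | 1       
ACC-106 | 1       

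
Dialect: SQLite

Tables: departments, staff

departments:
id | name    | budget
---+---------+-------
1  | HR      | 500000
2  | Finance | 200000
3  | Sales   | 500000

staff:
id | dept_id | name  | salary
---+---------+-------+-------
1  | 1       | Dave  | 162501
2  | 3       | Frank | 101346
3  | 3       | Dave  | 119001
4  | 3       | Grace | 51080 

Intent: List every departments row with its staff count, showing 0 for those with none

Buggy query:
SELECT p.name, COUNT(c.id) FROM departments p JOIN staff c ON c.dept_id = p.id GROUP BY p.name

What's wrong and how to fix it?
Bug: An inner join excludes parents with zero children

Fix: Use LEFT JOIN so parents without children still appear (COUNT(c.id) gives 0)

Corrected query:
SELECT p.name, COUNT(c.id) FROM departments p LEFT JOIN staff c ON c.dept_id = p.id GROUP BY p.name

Result:
name    | COUNT(c.id)
--------+------------
Finance | 0          
HR      | 1          
Sales   | 3          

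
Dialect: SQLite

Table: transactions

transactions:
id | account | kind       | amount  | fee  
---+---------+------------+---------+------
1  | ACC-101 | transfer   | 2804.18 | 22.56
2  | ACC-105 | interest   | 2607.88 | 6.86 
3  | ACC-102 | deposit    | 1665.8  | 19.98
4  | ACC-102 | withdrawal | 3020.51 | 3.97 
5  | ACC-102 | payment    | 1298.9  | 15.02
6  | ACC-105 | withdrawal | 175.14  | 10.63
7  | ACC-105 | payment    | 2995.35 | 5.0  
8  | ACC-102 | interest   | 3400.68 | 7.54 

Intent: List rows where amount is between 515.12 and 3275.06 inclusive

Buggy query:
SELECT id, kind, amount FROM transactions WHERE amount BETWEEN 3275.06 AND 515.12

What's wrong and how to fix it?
Bug: BETWEEN expects the lower bound first; with 3275.06 AND 515.12 the range is empty

Fix: Write BETWEEN 515.12 AND 3275.06

Corrected query:
SELECT id, kind, amount FROM transactions WHERE amount BETWEEN 515.12 AND 3275.06

Result:
id | kind       | amount 
---+------------+--------
1  | transfer   | 2804.18
2  | interest   | 2607.88
3  | deposit    | 1665.8 
4  | withdrawal | 3020.51
5  | payment    | 1298.9 
7  | payment    | 2995.35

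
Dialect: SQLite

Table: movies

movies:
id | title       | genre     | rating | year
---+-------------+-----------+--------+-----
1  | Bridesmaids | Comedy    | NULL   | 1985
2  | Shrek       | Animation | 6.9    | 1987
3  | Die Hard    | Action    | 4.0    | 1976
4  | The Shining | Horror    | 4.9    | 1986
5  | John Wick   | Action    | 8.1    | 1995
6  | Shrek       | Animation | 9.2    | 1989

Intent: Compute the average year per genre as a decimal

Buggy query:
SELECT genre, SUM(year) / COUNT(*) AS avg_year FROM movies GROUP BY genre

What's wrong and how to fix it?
Bug: SUM(year) and COUNT(*) are both integers; the division truncates the fractional part

Fix: Cast one side to REAL so the division keeps the fractional part

Corrected query:
SELECT genre, SUM(year) * 1.0 / COUNT(*) AS avg_year FROM movies GROUP BY genre

Result:
genre     | avg_year
----------+---------
Action    | 1985.5  
Animation | 1988    
Comedy    | 1985    
Horror    | 1986    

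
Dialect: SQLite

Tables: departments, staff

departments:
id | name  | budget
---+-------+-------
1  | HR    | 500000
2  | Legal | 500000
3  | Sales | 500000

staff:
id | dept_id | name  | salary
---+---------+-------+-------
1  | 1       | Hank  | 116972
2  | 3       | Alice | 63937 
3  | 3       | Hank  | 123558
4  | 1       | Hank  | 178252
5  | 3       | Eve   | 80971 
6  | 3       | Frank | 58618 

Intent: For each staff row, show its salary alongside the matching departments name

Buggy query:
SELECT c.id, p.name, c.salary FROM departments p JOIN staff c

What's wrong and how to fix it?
Bug: JOIN with no ON clause produces a cartesian product; every staff row pairs with every departments row

Fix: Specify the join condition linking the foreign key to the parent id

Corrected query:
SELECT c.id, p.name, c.salary FROM departments p JOIN staff c ON c.dept_id = p.id

Result:
id | name  | salary
---+-------+-------
1  | HR    | 116972
2  | Sales | 63937 
3  | Sales | 123558
4  | HR    | 178252
5  | Sales | 80971 
6  | Sales | 58618 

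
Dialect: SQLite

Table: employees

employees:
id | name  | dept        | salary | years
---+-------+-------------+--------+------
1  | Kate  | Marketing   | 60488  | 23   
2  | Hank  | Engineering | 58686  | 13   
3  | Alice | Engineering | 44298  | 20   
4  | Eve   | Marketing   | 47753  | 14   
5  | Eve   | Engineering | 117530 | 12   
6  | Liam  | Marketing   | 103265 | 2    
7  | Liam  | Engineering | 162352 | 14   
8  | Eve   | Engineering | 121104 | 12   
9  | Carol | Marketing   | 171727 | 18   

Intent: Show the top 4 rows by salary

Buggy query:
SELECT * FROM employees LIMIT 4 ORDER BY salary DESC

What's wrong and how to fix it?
Bug: ORDER BY cannot follow LIMIT; LIMIT is the final clause

Fix: Swap the clauses: ORDER BY first, then LIMIT

Corrected query:
SELECT * FROM employees ORDER BY salary DESC LIMIT 4

Result:
id | name  | dept        | salary | years
---+-------+-------------+--------+------
9  | Carol | Marketing   | 171727 | 18   
7  | Liam  | Engineering | 162352 | 14   
8  | Eve   | Engineering | 121104 | 12   
5  | Eve   | Engineering | 117530 | 12   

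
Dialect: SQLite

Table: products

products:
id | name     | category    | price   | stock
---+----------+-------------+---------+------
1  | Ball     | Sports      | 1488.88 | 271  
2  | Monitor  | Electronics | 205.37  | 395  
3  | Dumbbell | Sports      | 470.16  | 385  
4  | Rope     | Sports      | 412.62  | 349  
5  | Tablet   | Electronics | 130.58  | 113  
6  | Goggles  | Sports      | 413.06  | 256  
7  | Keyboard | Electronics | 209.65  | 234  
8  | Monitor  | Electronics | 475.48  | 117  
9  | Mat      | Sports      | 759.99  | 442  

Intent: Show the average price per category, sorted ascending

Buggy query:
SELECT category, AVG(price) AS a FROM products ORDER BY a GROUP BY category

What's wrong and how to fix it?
Bug: GROUP BY must precede ORDER BY

Fix: Move ORDER BY to the end, after GROUP BY

Corrected query:
SELECT category, AVG(price) AS a FROM products GROUP BY category ORDER BY a

Result:
category    | a      
------------+--------
Electronics | 255.27 
Sports      | 708.942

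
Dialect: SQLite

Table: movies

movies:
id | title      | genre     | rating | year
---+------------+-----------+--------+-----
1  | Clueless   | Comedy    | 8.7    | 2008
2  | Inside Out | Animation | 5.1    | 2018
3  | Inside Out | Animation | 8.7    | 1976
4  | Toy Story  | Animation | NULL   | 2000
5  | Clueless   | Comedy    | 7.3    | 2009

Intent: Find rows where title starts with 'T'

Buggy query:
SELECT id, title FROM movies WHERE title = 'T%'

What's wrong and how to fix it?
Bug: '=' compares the literal string including the % character; pattern matching needs LIKE

Fix: Use LIKE for wildcard pattern matching

Corrected query:
SELECT id, title FROM movies WHERE title LIKE 'T%'

Result:
id | title    
---+----------
4  | Toy Story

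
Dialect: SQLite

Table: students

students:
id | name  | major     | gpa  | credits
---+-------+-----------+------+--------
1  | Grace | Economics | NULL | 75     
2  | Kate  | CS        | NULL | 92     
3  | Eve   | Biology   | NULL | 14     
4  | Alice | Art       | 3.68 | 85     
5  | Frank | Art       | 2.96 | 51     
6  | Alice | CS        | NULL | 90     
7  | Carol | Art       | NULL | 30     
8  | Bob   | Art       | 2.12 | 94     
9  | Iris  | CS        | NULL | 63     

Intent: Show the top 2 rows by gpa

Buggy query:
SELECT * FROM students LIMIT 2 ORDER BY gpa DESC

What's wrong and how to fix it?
Bug: ORDER BY cannot follow LIMIT; LIMIT is the final clause

Fix: Swap the clauses: ORDER BY first, then LIMIT

Corrected query:
SELECT * FROM students ORDER BY gpa DESC LIMIT 2

Result:
id | name  | major | gpa  | credits
---+-------+-------+------+--------
4  | Alice | Art   | 3.68 | 85     
5  | Frank | Art   | 2.96 | 51     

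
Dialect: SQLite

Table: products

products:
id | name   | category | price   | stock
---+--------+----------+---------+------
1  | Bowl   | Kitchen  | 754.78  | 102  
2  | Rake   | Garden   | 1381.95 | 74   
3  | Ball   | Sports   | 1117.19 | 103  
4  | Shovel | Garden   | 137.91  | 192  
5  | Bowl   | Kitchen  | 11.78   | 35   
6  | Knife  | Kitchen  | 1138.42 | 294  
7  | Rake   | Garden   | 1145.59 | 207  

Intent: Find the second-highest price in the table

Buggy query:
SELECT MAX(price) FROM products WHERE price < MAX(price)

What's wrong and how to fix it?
Bug: MAX(price) on the right of the comparison is an aggregate-in-WHERE error

Fix: Compute the overall MAX in a subquery, then take MAX of rows below it

Corrected query:
SELECT MAX(price) FROM products WHERE price < (SELECT MAX(price) FROM products)

Result:
MAX(price)
----------
1145.59   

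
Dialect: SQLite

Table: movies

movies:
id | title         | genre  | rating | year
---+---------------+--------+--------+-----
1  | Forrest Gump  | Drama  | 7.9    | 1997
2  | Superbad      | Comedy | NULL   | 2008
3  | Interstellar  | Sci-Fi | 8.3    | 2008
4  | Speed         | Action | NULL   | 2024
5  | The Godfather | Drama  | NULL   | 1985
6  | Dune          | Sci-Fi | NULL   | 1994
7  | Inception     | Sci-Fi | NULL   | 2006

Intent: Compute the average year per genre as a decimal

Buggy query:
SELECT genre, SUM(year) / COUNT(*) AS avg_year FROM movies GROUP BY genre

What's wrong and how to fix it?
Bug: Both operands are integers, so '/' performs integer division and truncates

Fix: Cast one side to REAL so the division keeps the fractional part

Corrected query:
SELECT genre, SUM(year) * 1.0 / COUNT(*) AS avg_year FROM movies GROUP BY genre

Result:
genre  | avg_year   
-------+------------
Action | 2024       
Comedy | 2008       
Drama  | 1991       
Sci-Fi | 2002.666667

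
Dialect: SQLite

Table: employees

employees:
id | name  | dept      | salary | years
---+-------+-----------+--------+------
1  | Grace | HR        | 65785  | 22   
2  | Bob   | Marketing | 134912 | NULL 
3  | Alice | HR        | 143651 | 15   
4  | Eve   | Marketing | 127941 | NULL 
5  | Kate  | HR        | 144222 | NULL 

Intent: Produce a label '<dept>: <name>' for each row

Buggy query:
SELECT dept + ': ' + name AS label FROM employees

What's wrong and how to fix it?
Bug: SQLite uses || for string concatenation; + coerces text to numbers (yielding 0)

Fix: Use the || operator for string concatenation

Corrected query:
SELECT dept || ': ' || name AS label FROM employees

Result:
label         
--------------
HR: Grace     
Marketing: Bob
HR: Alice     
Marketing: Eve
HR: Kate      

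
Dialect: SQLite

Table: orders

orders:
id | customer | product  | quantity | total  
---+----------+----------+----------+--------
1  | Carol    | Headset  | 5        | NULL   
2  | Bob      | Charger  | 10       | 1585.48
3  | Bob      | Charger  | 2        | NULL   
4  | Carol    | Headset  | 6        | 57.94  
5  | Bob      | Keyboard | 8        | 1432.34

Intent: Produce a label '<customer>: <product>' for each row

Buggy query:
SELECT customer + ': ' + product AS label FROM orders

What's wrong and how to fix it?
Bug: SQLite uses || for string concatenation; + coerces text to numbers (yielding 0)

Fix: Replace + with || to concatenate text

Corrected query:
SELECT customer || ': ' || product AS label FROM orders

Result:
label         
--------------
Carol: Headset
Bob: Charger  
Bob: Charger  
Carol: Headset
Bob: Keyboard 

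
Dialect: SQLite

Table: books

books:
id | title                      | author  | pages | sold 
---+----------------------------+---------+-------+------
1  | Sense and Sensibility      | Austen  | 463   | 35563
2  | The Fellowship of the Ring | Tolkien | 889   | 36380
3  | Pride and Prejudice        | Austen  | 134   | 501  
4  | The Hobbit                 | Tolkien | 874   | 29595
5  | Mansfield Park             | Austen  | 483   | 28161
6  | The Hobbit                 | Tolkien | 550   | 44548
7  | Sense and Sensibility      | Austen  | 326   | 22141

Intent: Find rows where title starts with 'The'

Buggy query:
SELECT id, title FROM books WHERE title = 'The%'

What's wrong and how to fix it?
Bug: Wildcards only work with LIKE; '=' treats '%' as a literal character

Fix: Use LIKE for wildcard pattern matching

Corrected query:
SELECT id, title FROM books WHERE title LIKE 'The%'

Result:
id | title                     
---+---------------------------
2  | The Fellowship of the Ring
4  | The Hobbit                
6  | The Hobbit                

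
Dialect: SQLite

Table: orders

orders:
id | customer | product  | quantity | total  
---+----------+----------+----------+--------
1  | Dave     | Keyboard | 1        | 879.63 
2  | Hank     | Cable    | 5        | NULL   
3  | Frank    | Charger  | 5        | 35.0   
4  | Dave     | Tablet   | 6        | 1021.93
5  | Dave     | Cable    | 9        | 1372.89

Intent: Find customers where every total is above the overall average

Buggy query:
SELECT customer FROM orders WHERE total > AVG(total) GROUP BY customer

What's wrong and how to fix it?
Bug: WHERE evaluates per row before aggregation, so AVG() is unavailable

Fix: Compute the overall average in a scalar subquery and compare each group's MIN against it in HAVING

Corrected query:
SELECT customer FROM orders GROUP BY customer HAVING MIN(total) > (SELECT AVG(total) FROM orders)

Result:
customer
--------
Dave    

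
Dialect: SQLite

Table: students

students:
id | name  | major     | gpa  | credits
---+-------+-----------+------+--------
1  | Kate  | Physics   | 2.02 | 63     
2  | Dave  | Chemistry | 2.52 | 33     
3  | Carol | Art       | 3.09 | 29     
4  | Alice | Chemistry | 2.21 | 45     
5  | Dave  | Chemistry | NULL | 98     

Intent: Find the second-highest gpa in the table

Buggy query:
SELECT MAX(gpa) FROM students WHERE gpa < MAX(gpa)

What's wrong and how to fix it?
Bug: MAX(gpa) on the right of the comparison is an aggregate-in-WHERE error

Fix: Put the inner MAX in a scalar subquery

Corrected query:
SELECT MAX(gpa) FROM students WHERE gpa < (SELECT MAX(gpa) FROM students)

Result:
MAX(gpa)
--------
2.52    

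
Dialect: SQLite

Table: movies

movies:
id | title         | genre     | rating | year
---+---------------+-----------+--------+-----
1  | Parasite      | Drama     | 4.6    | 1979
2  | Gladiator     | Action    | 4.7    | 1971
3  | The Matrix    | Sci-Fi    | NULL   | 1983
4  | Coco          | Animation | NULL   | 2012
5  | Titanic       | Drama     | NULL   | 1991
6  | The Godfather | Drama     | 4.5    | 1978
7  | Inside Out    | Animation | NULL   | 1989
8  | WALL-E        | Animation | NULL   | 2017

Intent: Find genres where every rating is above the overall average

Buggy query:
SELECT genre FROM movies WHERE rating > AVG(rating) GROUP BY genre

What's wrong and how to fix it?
Bug: AVG() is an aggregate; it can't sit directly in WHERE

Fix: Compute the overall average in a scalar subquery and compare each group's MIN against it in HAVING

Corrected query:
SELECT genre FROM movies GROUP BY genre HAVING MIN(rating) > (SELECT AVG(rating) FROM movies)

Result:
genre 
------
Action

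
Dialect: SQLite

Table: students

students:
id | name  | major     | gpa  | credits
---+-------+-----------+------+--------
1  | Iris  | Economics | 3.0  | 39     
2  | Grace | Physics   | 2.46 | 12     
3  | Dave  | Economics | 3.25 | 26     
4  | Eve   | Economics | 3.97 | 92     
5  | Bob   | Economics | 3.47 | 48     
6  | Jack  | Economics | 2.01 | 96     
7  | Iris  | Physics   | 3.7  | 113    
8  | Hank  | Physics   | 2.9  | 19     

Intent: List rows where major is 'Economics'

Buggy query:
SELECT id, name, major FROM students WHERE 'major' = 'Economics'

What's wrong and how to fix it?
Bug: 'major' in single quotes is a string literal, not the column; the comparison is literal-vs-literal and never true

Fix: Reference the column as major without single quotes

Corrected query:
SELECT id, name, major FROM students WHERE major = 'Economics'

Result:
id | name | major    
---+------+----------
1  | Iris | Economics
3  | Dave | Economics
4  | Eve  | Economics
5  | Bob  | Economics
6  | Jack | Economics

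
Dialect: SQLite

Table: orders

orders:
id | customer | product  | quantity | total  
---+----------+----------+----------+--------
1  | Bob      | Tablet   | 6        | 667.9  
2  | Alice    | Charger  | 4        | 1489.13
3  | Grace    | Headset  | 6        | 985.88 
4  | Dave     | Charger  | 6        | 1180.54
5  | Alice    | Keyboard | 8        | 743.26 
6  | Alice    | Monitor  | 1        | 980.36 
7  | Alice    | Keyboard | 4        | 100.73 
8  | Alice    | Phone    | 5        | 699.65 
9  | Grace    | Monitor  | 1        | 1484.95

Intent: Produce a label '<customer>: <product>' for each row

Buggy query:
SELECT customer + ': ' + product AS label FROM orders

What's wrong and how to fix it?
Bug: SQLite uses || for string concatenation; + coerces text to numbers (yielding 0)

Fix: Replace + with || to concatenate text

Corrected query:
SELECT customer || ': ' || product AS label FROM orders

Result:
label          
---------------
Bob: Tablet    
Alice: Charger 
Grace: Headset 
Dave: Charger  
Alice: Keyboard
Alice: Monitor 
Alice: Keyboard
Alice: Phone   
Grace: Monitor 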